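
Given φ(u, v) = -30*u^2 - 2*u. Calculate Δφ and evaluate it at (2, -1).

∂²φ/∂u² = -60
∂²φ/∂v² = 0
∇²φ = -60
At (2, -1): -60.

-60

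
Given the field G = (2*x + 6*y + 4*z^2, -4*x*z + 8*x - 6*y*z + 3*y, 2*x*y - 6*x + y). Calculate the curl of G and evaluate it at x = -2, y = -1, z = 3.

(-17, 32, -10)

(∇×G)₁ = ∂G₃/∂y − ∂G₂/∂z = 6*x + 6*y + 1
(∇×G)₂ = ∂G₁/∂z − ∂G₃/∂x = -2*y + 8*z + 6
(∇×G)₃ = ∂G₂/∂x − ∂G₁/∂y = -4*z + 2
∇×G = (6*x + 6*y + 1, -2*y + 8*z + 6, -4*z + 2)
At (-2, -1, 3): (-17, 32, -10).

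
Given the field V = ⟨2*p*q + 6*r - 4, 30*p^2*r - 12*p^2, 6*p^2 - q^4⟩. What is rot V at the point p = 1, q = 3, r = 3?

(-138, -6, 154)

(∇×V)₁ = ∂V₃/∂q − ∂V₂/∂r = -30*p^2 - 4*q^3
(∇×V)₂ = ∂V₁/∂r − ∂V₃/∂p = -12*p + 6
(∇×V)₃ = ∂V₂/∂p − ∂V₁/∂q = 60*p*r - 26*p
∇×V = (-30*p^2 - 4*q^3, -12*p + 6, 60*p*r - 26*p)
At (1, 3, 3): (-138, -6, 154).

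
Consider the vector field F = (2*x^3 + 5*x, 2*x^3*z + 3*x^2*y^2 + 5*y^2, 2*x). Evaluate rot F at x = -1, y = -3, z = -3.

(∇×F)₁ = ∂F₃/∂y − ∂F₂/∂z = -2*x^3
(∇×F)₂ = ∂F₁/∂z − ∂F₃/∂x = -2
(∇×F)₃ = ∂F₂/∂x − ∂F₁/∂y = 6*x^2*z + 6*x*y^2
∇×F = (-2*x^3, -2, 6*x^2*z + 6*x*y^2)
At (-1, -3, -3): (2, -2, -72).

(2, -2, -72)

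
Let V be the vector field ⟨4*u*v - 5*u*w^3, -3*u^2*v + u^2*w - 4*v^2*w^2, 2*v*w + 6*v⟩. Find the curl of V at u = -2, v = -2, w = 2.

(70, 120, -24)

(∇×V)₁ = ∂V₃/∂v − ∂V₂/∂w = -u^2 + 8*v^2*w + 2*w + 6
(∇×V)₂ = ∂V₁/∂w − ∂V₃/∂u = -15*u*w^2
(∇×V)₃ = ∂V₂/∂u − ∂V₁/∂v = -6*u*v + 2*u*w - 4*u
∇×V = (-u^2 + 8*v^2*w + 2*w + 6, -15*u*w^2, -6*u*v + 2*u*w - 4*u)
At (-2, -2, 2): (70, 120, -24).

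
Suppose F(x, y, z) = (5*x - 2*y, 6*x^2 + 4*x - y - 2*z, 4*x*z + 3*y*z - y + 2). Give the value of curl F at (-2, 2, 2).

(∇×F)₁ = ∂F₃/∂y − ∂F₂/∂z = 3*z + 1
(∇×F)₂ = ∂F₁/∂z − ∂F₃/∂x = -4*z
(∇×F)₃ = ∂F₂/∂x − ∂F₁/∂y = 12*x + 6
∇×F = (3*z + 1, -4*z, 12*x + 6)
At (-2, 2, 2): (7, -8, -18).

(7, -8, -18)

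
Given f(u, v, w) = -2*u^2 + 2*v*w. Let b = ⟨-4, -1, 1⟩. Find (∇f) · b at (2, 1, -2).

∂f/∂u = -4*u
∂f/∂v = 2*w
∂f/∂w = 2*v
∇f at (2, 1, -2) = (-8, -4, 2)
∇f · b = (-8)(-4) + (-4)(-1) + (2)(1) = 38

38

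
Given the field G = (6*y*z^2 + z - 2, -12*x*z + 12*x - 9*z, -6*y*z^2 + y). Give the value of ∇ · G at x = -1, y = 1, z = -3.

36

∂G₁/∂x = 0
∂G₂/∂y = 0
∂G₃/∂z = -12*y*z
∇·G = -12*y*z
At (-1, 1, -3): 36.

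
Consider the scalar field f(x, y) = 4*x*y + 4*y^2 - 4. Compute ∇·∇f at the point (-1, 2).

∂²f/∂x² = 0
∂²f/∂y² = 8
∇²f = 8
At (-1, 2): 8.

8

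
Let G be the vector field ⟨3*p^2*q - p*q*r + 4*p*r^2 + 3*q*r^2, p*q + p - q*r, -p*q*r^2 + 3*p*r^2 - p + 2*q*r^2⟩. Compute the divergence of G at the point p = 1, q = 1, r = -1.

∂G₁/∂p = 6*p*q - q*r + 4*r^2
∂G₂/∂q = p - r
∂G₃/∂r = -2*p*q*r + 6*p*r + 4*q*r
∇·G = -2*p*q*r + 6*p*q + 6*p*r + p + 3*q*r + 4*r^2 - r
At (1, 1, -1): 5.

5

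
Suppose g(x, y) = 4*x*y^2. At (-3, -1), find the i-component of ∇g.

(∇g)_1 = ∂g/∂x = 4*y^2
At (-3, -1): 4.

4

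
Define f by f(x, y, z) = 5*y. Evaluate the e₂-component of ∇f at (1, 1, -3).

(∇f)_2 = ∂f/∂y = 5
At (1, 1, -3): 5.

5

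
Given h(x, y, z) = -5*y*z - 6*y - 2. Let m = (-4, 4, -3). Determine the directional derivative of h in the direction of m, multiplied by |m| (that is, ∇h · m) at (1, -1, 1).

∂h/∂x = 0
∂h/∂y = -5*z - 6
∂h/∂z = -5*y
∇h at (1, -1, 1) = (0, -11, 5)
∇h · m = (0)(-4) + (-11)(4) + (5)(-3) = -59

-59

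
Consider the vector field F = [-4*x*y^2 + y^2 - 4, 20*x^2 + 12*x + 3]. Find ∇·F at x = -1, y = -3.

-36

∂F₁/∂x = -4*y^2
∂F₂/∂y = 0
∇·F = -4*y^2
At (-1, -3): -36.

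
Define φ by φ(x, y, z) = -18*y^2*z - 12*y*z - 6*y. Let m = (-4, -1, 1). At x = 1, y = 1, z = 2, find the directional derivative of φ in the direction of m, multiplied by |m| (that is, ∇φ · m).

∂φ/∂x = 0
∂φ/∂y = -36*y*z - 12*z - 6
∂φ/∂z = -18*y^2 - 12*y
∇φ at (1, 1, 2) = (0, -102, -30)
∇φ · m = (0)(-4) + (-102)(-1) + (-30)(1) = 72

72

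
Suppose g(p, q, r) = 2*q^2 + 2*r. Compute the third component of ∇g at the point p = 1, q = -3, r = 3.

2

(∇g)_3 = ∂g/∂r = 2
At (1, -3, 3): 2.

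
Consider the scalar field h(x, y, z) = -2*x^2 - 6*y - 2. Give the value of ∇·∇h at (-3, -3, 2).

∂²h/∂x² = -4
∂²h/∂y² = 0
∂²h/∂z² = 0
∇²h = -4
At (-3, -3, 2): -4.

-4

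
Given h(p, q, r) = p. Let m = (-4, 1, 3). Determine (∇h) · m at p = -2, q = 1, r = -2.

-4

∂h/∂p = 1
∂h/∂q = 0
∂h/∂r = 0
∇h at (-2, 1, -2) = (1, 0, 0)
∇h · m = (1)(-4) + (0)(1) + (0)(3) = -4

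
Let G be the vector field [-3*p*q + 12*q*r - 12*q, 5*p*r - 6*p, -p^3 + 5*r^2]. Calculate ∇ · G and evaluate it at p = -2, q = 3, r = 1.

1

∂G₁/∂p = -3*q
∂G₂/∂q = 0
∂G₃/∂r = 10*r
∇·G = -3*q + 10*r
At (-2, 3, 1): 1.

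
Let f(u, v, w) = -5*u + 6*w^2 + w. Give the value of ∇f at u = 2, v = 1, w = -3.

∂f/∂u = -5
∂f/∂v = 0
∂f/∂w = 12*w + 1
∇f = (-5, 0, 12*w + 1)
At (2, 1, -3): (-5, 0, -35).

(-5, 0, -35)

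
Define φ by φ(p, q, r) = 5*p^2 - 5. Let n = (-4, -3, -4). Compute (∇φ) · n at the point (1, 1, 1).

-40

∂φ/∂p = 10*p
∂φ/∂q = 0
∂φ/∂r = 0
∇φ at (1, 1, 1) = (10, 0, 0)
∇φ · n = (10)(-4) + (0)(-3) + (0)(-4) = -40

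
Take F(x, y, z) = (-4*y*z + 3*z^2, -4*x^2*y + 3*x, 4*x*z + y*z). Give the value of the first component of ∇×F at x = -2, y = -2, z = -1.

-1

(∇×F)_1 = ∂F₃/∂y − ∂F₂/∂z
= z − (0)
= z
At (-2, -2, -1): -1.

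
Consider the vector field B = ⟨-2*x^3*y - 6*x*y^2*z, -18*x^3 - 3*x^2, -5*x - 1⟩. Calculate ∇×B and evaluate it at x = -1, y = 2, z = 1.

(∇×B)₁ = ∂B₃/∂y − ∂B₂/∂z = 0
(∇×B)₂ = ∂B₁/∂z − ∂B₃/∂x = -6*x*y^2 + 5
(∇×B)₃ = ∂B₂/∂x − ∂B₁/∂y = 2*x^3 - 54*x^2 + 12*x*y*z - 6*x
∇×B = (0, -6*x*y^2 + 5, 2*x^3 - 54*x^2 + 12*x*y*z - 6*x)
At (-1, 2, 1): (0, 29, -74).

(0, 29, -74)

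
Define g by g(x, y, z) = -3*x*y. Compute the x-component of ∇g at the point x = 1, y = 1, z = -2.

(∇g)_1 = ∂g/∂x = -3*y
At (1, 1, -2): -3.

-3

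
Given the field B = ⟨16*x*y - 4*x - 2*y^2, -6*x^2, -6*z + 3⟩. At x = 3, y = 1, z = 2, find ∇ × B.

(0, 0, -80)

(∇×B)₁ = ∂B₃/∂y − ∂B₂/∂z = 0
(∇×B)₂ = ∂B₁/∂z − ∂B₃/∂x = 0
(∇×B)₃ = ∂B₂/∂x − ∂B₁/∂y = -28*x + 4*y
∇×B = (0, 0, -28*x + 4*y)
At (3, 1, 2): (0, 0, -80).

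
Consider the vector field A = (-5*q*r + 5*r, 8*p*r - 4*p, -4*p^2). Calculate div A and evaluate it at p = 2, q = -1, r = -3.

∂A₁/∂p = 0
∂A₂/∂q = 0
∂A₃/∂r = 0
∇·A = 0
At (2, -1, -3): 0.

0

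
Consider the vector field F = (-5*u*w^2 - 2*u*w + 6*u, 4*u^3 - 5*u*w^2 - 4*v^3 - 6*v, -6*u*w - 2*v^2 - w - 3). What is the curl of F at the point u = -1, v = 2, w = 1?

(-18, 18, 7)

(∇×F)₁ = ∂F₃/∂v − ∂F₂/∂w = 10*u*w - 4*v
(∇×F)₂ = ∂F₁/∂w − ∂F₃/∂u = -10*u*w - 2*u + 6*w
(∇×F)₃ = ∂F₂/∂u − ∂F₁/∂v = 12*u^2 - 5*w^2
∇×F = (10*u*w - 4*v, -10*u*w - 2*u + 6*w, 12*u^2 - 5*w^2)
At (-1, 2, 1): (-18, 18, 7).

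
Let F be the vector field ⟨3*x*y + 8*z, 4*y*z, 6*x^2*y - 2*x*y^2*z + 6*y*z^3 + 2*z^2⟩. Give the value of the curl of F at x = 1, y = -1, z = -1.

(∇×F)₁ = ∂F₃/∂y − ∂F₂/∂z = 6*x^2 - 4*x*y*z - 4*y + 6*z^3
(∇×F)₂ = ∂F₁/∂z − ∂F₃/∂x = -12*x*y + 2*y^2*z + 8
(∇×F)₃ = ∂F₂/∂x − ∂F₁/∂y = -3*x
∇×F = (6*x^2 - 4*x*y*z - 4*y + 6*z^3, -12*x*y + 2*y^2*z + 8, -3*x)
At (1, -1, -1): (0, 18, -3).

(0, 18, -3)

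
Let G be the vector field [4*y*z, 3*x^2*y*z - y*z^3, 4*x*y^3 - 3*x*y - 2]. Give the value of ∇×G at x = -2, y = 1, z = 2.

(∇×G)₁ = ∂G₃/∂y − ∂G₂/∂z = -3*x^2*y + 12*x*y^2 - 3*x + 3*y*z^2
(∇×G)₂ = ∂G₁/∂z − ∂G₃/∂x = -4*y^3 + 7*y
(∇×G)₃ = ∂G₂/∂x − ∂G₁/∂y = 6*x*y*z - 4*z
∇×G = (-3*x^2*y + 12*x*y^2 - 3*x + 3*y*z^2, -4*y^3 + 7*y, 6*x*y*z - 4*z)
At (-2, 1, 2): (-18, 3, -32).

(-18, 3, -32)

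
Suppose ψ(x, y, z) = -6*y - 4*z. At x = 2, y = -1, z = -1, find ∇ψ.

∂ψ/∂x = 0
∂ψ/∂y = -6
∂ψ/∂z = -4
∇ψ = (0, -6, -4)
At (2, -1, -1): (0, -6, -4).

(0, -6, -4)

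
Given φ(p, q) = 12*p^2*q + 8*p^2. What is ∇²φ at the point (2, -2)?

∂²φ/∂p² = 8*(3*q + 2)
∂²φ/∂q² = 0
∇²φ = 24*q + 16
At (2, -2): -32.

-32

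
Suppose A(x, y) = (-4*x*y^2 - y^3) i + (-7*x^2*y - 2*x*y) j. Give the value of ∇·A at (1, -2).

∂A₁/∂x = -4*y^2
∂A₂/∂y = -7*x^2 - 2*x
∇·A = -7*x^2 - 2*x - 4*y^2
At (1, -2): -25.

-25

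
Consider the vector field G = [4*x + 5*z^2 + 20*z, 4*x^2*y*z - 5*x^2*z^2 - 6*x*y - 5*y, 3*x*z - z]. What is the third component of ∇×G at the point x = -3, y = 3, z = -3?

(∇×G)_3 = ∂G₂/∂x − ∂G₁/∂y
= 8*x*y*z - 10*x*z^2 - 6*y − (0)
= 8*x*y*z - 10*x*z^2 - 6*y
At (-3, 3, -3): 468.

468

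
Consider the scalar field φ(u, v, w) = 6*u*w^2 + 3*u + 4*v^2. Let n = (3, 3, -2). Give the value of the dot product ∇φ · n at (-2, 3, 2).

∂φ/∂u = 6*w^2 + 3
∂φ/∂v = 8*v
∂φ/∂w = 12*u*w
∇φ at (-2, 3, 2) = (27, 24, -48)
∇φ · n = (27)(3) + (24)(3) + (-48)(-2) = 249

249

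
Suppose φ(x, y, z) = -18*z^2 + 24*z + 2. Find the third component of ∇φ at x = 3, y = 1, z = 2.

(∇φ)_3 = ∂φ/∂z = -36*z + 24
At (3, 1, 2): -48.

-48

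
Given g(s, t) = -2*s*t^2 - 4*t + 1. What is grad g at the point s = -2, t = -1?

∂g/∂s = -2*t^2
∂g/∂t = -4*s*t - 4
∇g = (-2*t^2, -4*s*t - 4)
At (-2, -1): (-2, -12).

(-2, -12)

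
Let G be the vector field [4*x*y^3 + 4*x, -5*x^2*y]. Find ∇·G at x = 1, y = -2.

∂G₁/∂x = 4*y^3 + 4
∂G₂/∂y = -5*x^2
∇·G = -5*x^2 + 4*y^3 + 4
At (1, -2): -33.

-33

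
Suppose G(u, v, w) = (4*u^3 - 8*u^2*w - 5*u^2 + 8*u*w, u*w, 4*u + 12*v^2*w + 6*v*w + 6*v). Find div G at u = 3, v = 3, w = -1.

∂G₁/∂u = 12*u^2 - 16*u*w - 10*u + 8*w
∂G₂/∂v = 0
∂G₃/∂w = 12*v^2 + 6*v
∇·G = 12*u^2 - 16*u*w - 10*u + 12*v^2 + 6*v + 8*w
At (3, 3, -1): 244.

244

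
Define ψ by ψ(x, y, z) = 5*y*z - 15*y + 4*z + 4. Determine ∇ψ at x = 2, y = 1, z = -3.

∂ψ/∂x = 0
∂ψ/∂y = 5*z - 15
∂ψ/∂z = 5*y + 4
∇ψ = (0, 5*z - 15, 5*y + 4)
At (2, 1, -3): (0, -30, 9).

(0, -30, 9)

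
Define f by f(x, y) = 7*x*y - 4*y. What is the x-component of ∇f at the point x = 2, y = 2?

(∇f)_1 = ∂f/∂x = 7*y
At (2, 2): 14.

14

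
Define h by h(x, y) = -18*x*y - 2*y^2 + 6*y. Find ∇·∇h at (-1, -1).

-4

∂²h/∂x² = 0
∂²h/∂y² = -4
∇²h = -4
At (-1, -1): -4.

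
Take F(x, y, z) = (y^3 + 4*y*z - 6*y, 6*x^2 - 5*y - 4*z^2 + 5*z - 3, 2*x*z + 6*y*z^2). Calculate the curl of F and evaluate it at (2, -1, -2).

(3, 0, 35)

(∇×F)₁ = ∂F₃/∂y − ∂F₂/∂z = 6*z^2 + 8*z - 5
(∇×F)₂ = ∂F₁/∂z − ∂F₃/∂x = 4*y - 2*z
(∇×F)₃ = ∂F₂/∂x − ∂F₁/∂y = 12*x - 3*y^2 - 4*z + 6
∇×F = (6*z^2 + 8*z - 5, 4*y - 2*z, 12*x - 3*y^2 - 4*z + 6)
At (2, -1, -2): (3, 0, 35).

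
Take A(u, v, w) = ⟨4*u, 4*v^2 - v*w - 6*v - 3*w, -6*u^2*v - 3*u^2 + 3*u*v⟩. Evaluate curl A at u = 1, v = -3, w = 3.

(-3, -21, 0)

(∇×A)₁ = ∂A₃/∂v − ∂A₂/∂w = -6*u^2 + 3*u + v + 3
(∇×A)₂ = ∂A₁/∂w − ∂A₃/∂u = 12*u*v + 6*u - 3*v
(∇×A)₃ = ∂A₂/∂u − ∂A₁/∂v = 0
∇×A = (-6*u^2 + 3*u + v + 3, 12*u*v + 6*u - 3*v, 0)
At (1, -3, 3): (-3, -21, 0).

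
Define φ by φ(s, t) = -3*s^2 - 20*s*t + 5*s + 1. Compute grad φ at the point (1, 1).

∂φ/∂s = -6*s - 20*t + 5
∂φ/∂t = -20*s
∇φ = (-6*s - 20*t + 5, -20*s)
At (1, 1): (-21, -20).

(-21, -20)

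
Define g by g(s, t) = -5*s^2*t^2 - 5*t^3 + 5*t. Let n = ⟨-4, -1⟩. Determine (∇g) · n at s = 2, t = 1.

130

∂g/∂s = -10*s*t^2
∂g/∂t = -10*s^2*t - 15*t^2 + 5
∇g at (2, 1) = (-20, -50)
∇g · n = (-20)(-4) + (-50)(-1) = 130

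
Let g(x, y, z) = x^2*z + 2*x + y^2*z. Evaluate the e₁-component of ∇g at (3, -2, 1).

(∇g)_1 = ∂g/∂x = 2*x*z + 2
At (3, -2, 1): 8.

8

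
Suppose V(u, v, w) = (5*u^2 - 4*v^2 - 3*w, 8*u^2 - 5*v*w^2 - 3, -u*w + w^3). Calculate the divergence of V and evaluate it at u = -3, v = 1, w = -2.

-35

∂V₁/∂u = 10*u
∂V₂/∂v = -5*w^2
∂V₃/∂w = -u + 3*w^2
∇·V = 9*u - 2*w^2
At (-3, 1, -2): -35.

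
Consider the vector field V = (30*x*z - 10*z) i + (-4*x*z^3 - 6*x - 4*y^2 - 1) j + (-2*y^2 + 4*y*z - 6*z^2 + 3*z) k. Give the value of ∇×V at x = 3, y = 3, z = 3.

(324, 80, -114)

(∇×V)₁ = ∂V₃/∂y − ∂V₂/∂z = 12*x*z^2 - 4*y + 4*z
(∇×V)₂ = ∂V₁/∂z − ∂V₃/∂x = 30*x - 10
(∇×V)₃ = ∂V₂/∂x − ∂V₁/∂y = -4*z^3 - 6
∇×V = (12*x*z^2 - 4*y + 4*z, 30*x - 10, -4*z^3 - 6)
At (3, 3, 3): (324, 80, -114).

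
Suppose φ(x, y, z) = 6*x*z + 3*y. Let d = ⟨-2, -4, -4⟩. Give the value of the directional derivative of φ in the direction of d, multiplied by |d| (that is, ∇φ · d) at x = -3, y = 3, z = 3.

∂φ/∂x = 6*z
∂φ/∂y = 3
∂φ/∂z = 6*x
∇φ at (-3, 3, 3) = (18, 3, -18)
∇φ · d = (18)(-2) + (3)(-4) + (-18)(-4) = 24

24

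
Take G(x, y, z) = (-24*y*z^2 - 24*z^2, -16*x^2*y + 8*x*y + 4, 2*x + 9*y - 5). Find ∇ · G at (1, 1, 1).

∂G₁/∂x = 0
∂G₂/∂y = -16*x^2 + 8*x
∂G₃/∂z = 0
∇·G = -16*x^2 + 8*x
At (1, 1, 1): -8.

-8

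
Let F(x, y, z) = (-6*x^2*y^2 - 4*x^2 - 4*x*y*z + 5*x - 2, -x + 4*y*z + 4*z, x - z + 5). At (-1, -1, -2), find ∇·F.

∂F₁/∂x = -12*x*y^2 - 8*x - 4*y*z + 5
∂F₂/∂y = 4*z
∂F₃/∂z = -1
∇·F = -12*x*y^2 - 8*x - 4*y*z + 4*z + 4
At (-1, -1, -2): 8.

8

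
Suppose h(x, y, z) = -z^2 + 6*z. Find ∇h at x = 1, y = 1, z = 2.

∂h/∂x = 0
∂h/∂y = 0
∂h/∂z = -2*z + 6
∇h = (0, 0, -2*z + 6)
At (1, 1, 2): (0, 0, 2).

(0, 0, 2)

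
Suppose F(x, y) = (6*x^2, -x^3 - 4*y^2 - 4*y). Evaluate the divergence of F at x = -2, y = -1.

∂F₁/∂x = 12*x
∂F₂/∂y = -8*y - 4
∇·F = 12*x - 8*y - 4
At (-2, -1): -20.

-20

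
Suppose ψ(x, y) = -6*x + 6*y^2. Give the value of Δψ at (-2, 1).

∂²ψ/∂x² = 0
∂²ψ/∂y² = 12
∇²ψ = 12
At (-2, 1): 12.

12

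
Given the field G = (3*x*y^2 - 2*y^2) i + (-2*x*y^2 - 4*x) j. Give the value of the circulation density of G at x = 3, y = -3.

20

∂G₂/∂x = -2*y^2 - 4
∂G₁/∂y = 6*x*y - 4*y
Scalar curl = -6*x*y - 2*y^2 + 4*y - 4
At (3, -3): 20.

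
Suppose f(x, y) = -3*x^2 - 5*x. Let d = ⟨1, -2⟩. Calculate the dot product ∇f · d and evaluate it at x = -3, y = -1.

13

∂f/∂x = -6*x - 5
∂f/∂y = 0
∇f at (-3, -1) = (13, 0)
∇f · d = (13)(1) + (0)(-2) = 13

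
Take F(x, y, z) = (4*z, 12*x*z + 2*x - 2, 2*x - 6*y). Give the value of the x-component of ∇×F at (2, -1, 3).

-30

(∇×F)_1 = ∂F₃/∂y − ∂F₂/∂z
= -6 − (12*x)
= -12*x - 6
At (2, -1, 3): -30.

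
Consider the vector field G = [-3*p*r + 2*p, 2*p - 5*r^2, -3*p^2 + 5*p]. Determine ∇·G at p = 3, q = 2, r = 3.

-7

∂G₁/∂p = -3*r + 2
∂G₂/∂q = 0
∂G₃/∂r = 0
∇·G = -3*r + 2
At (3, 2, 3): -7.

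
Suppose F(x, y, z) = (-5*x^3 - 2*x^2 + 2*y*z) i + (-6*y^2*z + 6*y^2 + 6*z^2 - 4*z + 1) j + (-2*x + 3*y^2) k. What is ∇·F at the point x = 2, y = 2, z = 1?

∂F₁/∂x = -15*x^2 - 4*x
∂F₂/∂y = -12*y*z + 12*y
∂F₃/∂z = 0
∇·F = -15*x^2 - 4*x - 12*y*z + 12*y
At (2, 2, 1): -68.

-68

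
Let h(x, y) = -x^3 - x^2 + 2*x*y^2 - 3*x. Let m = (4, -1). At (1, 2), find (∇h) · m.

-8

∂h/∂x = -3*x^2 - 2*x + 2*y^2 - 3
∂h/∂y = 4*x*y
∇h at (1, 2) = (0, 8)
∇h · m = (0)(4) + (8)(-1) = -8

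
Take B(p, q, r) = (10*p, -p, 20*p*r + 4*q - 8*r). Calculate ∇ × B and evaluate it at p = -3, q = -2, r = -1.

(∇×B)₁ = ∂B₃/∂q − ∂B₂/∂r = 4
(∇×B)₂ = ∂B₁/∂r − ∂B₃/∂p = -20*r
(∇×B)₃ = ∂B₂/∂p − ∂B₁/∂q = -1
∇×B = (4, -20*r, -1)
At (-3, -2, -1): (4, 20, -1).

(4, 20, -1)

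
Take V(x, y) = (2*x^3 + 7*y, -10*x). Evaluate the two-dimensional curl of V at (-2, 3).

∂V₂/∂x = -10
∂V₁/∂y = 7
Scalar curl = -17
At (-2, 3): -17.

-17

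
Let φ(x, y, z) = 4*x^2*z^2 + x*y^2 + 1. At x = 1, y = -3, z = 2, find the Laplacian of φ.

∂²φ/∂x² = 8*z^2
∂²φ/∂y² = 2*x
∂²φ/∂z² = 8*x^2
∇²φ = 8*x^2 + 2*x + 8*z^2
At (1, -3, 2): 42.

42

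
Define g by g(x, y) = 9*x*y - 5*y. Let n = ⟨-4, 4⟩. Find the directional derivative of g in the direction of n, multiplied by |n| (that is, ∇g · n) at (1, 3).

∂g/∂x = 9*y
∂g/∂y = 9*x - 5
∇g at (1, 3) = (27, 4)
∇g · n = (27)(-4) + (4)(4) = -92

-92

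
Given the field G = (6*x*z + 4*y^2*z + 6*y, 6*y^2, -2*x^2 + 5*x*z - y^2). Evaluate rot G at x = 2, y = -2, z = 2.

(∇×G)₁ = ∂G₃/∂y − ∂G₂/∂z = -2*y
(∇×G)₂ = ∂G₁/∂z − ∂G₃/∂x = 10*x + 4*y^2 - 5*z
(∇×G)₃ = ∂G₂/∂x − ∂G₁/∂y = -8*y*z - 6
∇×G = (-2*y, 10*x + 4*y^2 - 5*z, -8*y*z - 6)
At (2, -2, 2): (4, 26, 26).

(4, 26, 26)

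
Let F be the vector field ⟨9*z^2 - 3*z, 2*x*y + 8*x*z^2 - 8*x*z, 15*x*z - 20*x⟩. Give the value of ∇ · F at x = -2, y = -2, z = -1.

∂F₁/∂x = 0
∂F₂/∂y = 2*x
∂F₃/∂z = 15*x
∇·F = 17*x
At (-2, -2, -1): -34.

-34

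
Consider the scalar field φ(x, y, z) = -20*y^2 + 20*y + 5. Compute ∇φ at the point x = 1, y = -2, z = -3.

(0, 100, 0)

∂φ/∂x = 0
∂φ/∂y = -40*y + 20
∂φ/∂z = 0
∇φ = (0, -40*y + 20, 0)
At (1, -2, -3): (0, 100, 0).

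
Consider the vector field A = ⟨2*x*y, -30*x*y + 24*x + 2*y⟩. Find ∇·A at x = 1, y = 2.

∂A₁/∂x = 2*y
∂A₂/∂y = -30*x + 2
∇·A = -30*x + 2*y + 2
At (1, 2): -24.

-24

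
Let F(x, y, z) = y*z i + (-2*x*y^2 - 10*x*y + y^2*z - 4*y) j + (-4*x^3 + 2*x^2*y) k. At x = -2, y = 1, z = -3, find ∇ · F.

∂F₁/∂x = 0
∂F₂/∂y = -4*x*y - 10*x + 2*y*z - 4
∂F₃/∂z = 0
∇·F = -4*x*y - 10*x + 2*y*z - 4
At (-2, 1, -3): 18.

18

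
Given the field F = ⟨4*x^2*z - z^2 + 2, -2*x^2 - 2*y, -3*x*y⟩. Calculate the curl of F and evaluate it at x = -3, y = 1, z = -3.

(∇×F)₁ = ∂F₃/∂y − ∂F₂/∂z = -3*x
(∇×F)₂ = ∂F₁/∂z − ∂F₃/∂x = 4*x^2 + 3*y - 2*z
(∇×F)₃ = ∂F₂/∂x − ∂F₁/∂y = -4*x
∇×F = (-3*x, 4*x^2 + 3*y - 2*z, -4*x)
At (-3, 1, -3): (9, 45, 12).

(9, 45, 12)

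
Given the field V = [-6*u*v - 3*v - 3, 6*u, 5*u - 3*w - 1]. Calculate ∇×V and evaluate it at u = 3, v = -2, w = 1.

(0, -5, 27)

(∇×V)₁ = ∂V₃/∂v − ∂V₂/∂w = 0
(∇×V)₂ = ∂V₁/∂w − ∂V₃/∂u = -5
(∇×V)₃ = ∂V₂/∂u − ∂V₁/∂v = 6*u + 9
∇×V = (0, -5, 6*u + 9)
At (3, -2, 1): (0, -5, 27).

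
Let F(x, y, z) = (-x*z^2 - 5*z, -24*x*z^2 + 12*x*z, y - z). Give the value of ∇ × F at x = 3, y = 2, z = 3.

(∇×F)₁ = ∂F₃/∂y − ∂F₂/∂z = 48*x*z - 12*x + 1
(∇×F)₂ = ∂F₁/∂z − ∂F₃/∂x = -2*x*z - 5
(∇×F)₃ = ∂F₂/∂x − ∂F₁/∂y = -24*z^2 + 12*z
∇×F = (48*x*z - 12*x + 1, -2*x*z - 5, -24*z^2 + 12*z)
At (3, 2, 3): (397, -23, -180).

(397, -23, -180)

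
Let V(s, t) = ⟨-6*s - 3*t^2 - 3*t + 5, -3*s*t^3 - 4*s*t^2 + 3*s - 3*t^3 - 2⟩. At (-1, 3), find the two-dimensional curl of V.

∂V₂/∂s = -3*t^3 - 4*t^2 + 3
∂V₁/∂t = -6*t - 3
Scalar curl = -3*t^3 - 4*t^2 + 6*t + 6
At (-1, 3): -93.

-93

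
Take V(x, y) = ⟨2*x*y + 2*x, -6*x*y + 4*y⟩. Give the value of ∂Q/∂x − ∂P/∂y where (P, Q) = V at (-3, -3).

∂V₂/∂x = -6*y
∂V₁/∂y = 2*x
Scalar curl = -2*x - 6*y
At (-3, -3): 24.

24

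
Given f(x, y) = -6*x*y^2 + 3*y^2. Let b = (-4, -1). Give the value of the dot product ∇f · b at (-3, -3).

342

∂f/∂x = -6*y^2
∂f/∂y = -12*x*y + 6*y
∇f at (-3, -3) = (-54, -126)
∇f · b = (-54)(-4) + (-126)(-1) = 342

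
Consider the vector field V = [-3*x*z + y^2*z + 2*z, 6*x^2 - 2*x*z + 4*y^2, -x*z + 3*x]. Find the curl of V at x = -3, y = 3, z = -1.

(-6, 16, -28)

(∇×V)₁ = ∂V₃/∂y − ∂V₂/∂z = 2*x
(∇×V)₂ = ∂V₁/∂z − ∂V₃/∂x = -3*x + y^2 + z - 1
(∇×V)₃ = ∂V₂/∂x − ∂V₁/∂y = 12*x - 2*y*z - 2*z
∇×V = (2*x, -3*x + y^2 + z - 1, 12*x - 2*y*z - 2*z)
At (-3, 3, -1): (-6, 16, -28).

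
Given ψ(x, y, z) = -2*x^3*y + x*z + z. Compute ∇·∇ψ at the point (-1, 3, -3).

36

∂²ψ/∂x² = -12*x*y
∂²ψ/∂y² = 0
∂²ψ/∂z² = 0
∇²ψ = -12*x*y
At (-1, 3, -3): 36.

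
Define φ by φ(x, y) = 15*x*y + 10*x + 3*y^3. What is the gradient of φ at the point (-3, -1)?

(-5, -36)

∂φ/∂x = 15*y + 10
∂φ/∂y = 15*x + 9*y^2
∇φ = (15*y + 10, 15*x + 9*y^2)
At (-3, -1): (-5, -36).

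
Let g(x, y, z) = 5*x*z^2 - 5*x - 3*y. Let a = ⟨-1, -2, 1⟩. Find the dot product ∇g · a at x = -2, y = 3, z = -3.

∂g/∂x = 5*z^2 - 5
∂g/∂y = -3
∂g/∂z = 10*x*z
∇g at (-2, 3, -3) = (40, -3, 60)
∇g · a = (40)(-1) + (-3)(-2) + (60)(1) = 26

26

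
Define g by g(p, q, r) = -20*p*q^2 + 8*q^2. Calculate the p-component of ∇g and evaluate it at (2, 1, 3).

(∇g)_1 = ∂g/∂p = -20*q^2
At (2, 1, 3): -20.

-20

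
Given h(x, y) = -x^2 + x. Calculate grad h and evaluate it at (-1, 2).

(3, 0)

∂h/∂x = -2*x + 1
∂h/∂y = 0
∇h = (-2*x + 1, 0)
At (-1, 2): (3, 0).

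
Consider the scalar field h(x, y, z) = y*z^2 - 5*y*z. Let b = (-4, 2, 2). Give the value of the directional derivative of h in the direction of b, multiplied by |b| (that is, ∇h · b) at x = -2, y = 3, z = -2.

-26

∂h/∂x = 0
∂h/∂y = z^2 - 5*z
∂h/∂z = 2*y*z - 5*y
∇h at (-2, 3, -2) = (0, 14, -27)
∇h · b = (0)(-4) + (14)(2) + (-27)(2) = -26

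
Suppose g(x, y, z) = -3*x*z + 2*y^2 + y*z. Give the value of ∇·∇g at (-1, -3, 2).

∂²g/∂x² = 0
∂²g/∂y² = 4
∂²g/∂z² = 0
∇²g = 4
At (-1, -3, 2): 4.

4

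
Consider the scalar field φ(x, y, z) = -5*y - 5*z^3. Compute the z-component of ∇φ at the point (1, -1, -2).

(∇φ)_3 = ∂φ/∂z = -15*z^2
At (1, -1, -2): -60.

-60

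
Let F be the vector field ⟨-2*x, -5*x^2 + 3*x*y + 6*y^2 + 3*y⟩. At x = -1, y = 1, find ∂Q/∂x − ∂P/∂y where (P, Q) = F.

13

∂F₂/∂x = -10*x + 3*y
∂F₁/∂y = 0
Scalar curl = -10*x + 3*y
At (-1, 1): 13.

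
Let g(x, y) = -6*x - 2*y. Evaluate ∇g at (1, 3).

(-6, -2)

∂g/∂x = -6
∂g/∂y = -2
∇g = (-6, -2)
At (1, 3): (-6, -2).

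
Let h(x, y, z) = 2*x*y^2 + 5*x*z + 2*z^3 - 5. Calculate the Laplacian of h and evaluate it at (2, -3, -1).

-4

∂²h/∂x² = 0
∂²h/∂y² = 4*x
∂²h/∂z² = 12*z
∇²h = 4*x + 12*z
At (2, -3, -1): -4.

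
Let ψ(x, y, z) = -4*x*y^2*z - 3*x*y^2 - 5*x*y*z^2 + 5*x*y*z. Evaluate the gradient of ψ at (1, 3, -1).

(-21, -4, 9)

∂ψ/∂x = -4*y^2*z - 3*y^2 - 5*y*z^2 + 5*y*z
∂ψ/∂y = -8*x*y*z - 6*x*y - 5*x*z^2 + 5*x*z
∂ψ/∂z = -4*x*y^2 - 10*x*y*z + 5*x*y
∇ψ = (-4*y^2*z - 3*y^2 - 5*y*z^2 + 5*y*z, -8*x*y*z - 6*x*y - 5*x*z^2 + 5*x*z, -4*x*y^2 - 10*x*y*z + 5*x*y)
At (1, 3, -1): (-21, -4, 9).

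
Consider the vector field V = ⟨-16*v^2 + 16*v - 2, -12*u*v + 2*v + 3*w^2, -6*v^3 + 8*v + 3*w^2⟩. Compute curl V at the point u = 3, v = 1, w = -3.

(∇×V)₁ = ∂V₃/∂v − ∂V₂/∂w = -18*v^2 - 6*w + 8
(∇×V)₂ = ∂V₁/∂w − ∂V₃/∂u = 0
(∇×V)₃ = ∂V₂/∂u − ∂V₁/∂v = 20*v - 16
∇×V = (-18*v^2 - 6*w + 8, 0, 20*v - 16)
At (3, 1, -3): (8, 0, 4).

(8, 0, 4)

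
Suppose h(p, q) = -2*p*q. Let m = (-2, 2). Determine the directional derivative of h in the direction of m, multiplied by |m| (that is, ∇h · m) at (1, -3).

-16

∂h/∂p = -2*q
∂h/∂q = -2*p
∇h at (1, -3) = (6, -2)
∇h · m = (6)(-2) + (-2)(2) = -16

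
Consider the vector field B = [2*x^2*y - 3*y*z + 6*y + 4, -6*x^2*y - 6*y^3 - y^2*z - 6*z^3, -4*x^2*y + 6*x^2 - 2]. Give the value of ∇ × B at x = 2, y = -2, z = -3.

(∇×B)₁ = ∂B₃/∂y − ∂B₂/∂z = -4*x^2 + y^2 + 18*z^2
(∇×B)₂ = ∂B₁/∂z − ∂B₃/∂x = 8*x*y - 12*x - 3*y
(∇×B)₃ = ∂B₂/∂x − ∂B₁/∂y = -2*x^2 - 12*x*y + 3*z - 6
∇×B = (-4*x^2 + y^2 + 18*z^2, 8*x*y - 12*x - 3*y, -2*x^2 - 12*x*y + 3*z - 6)
At (2, -2, -3): (150, -50, 25).

(150, -50, 25)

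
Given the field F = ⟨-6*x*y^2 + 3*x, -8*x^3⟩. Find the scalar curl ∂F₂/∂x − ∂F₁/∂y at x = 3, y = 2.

∂F₂/∂x = -24*x^2
∂F₁/∂y = -12*x*y
Scalar curl = -24*x^2 + 12*x*y
At (3, 2): -144.

-144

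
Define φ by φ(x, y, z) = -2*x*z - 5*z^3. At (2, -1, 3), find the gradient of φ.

∂φ/∂x = -2*z
∂φ/∂y = 0
∂φ/∂z = -2*x - 15*z^2
∇φ = (-2*z, 0, -2*x - 15*z^2)
At (2, -1, 3): (-6, 0, -139).

(-6, 0, -139)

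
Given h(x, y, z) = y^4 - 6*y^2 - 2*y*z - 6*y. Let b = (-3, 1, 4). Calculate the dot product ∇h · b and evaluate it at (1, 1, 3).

-28

∂h/∂x = 0
∂h/∂y = 4*y^3 - 12*y - 2*z - 6
∂h/∂z = -2*y
∇h at (1, 1, 3) = (0, -20, -2)
∇h · b = (0)(-3) + (-20)(1) + (-2)(4) = -28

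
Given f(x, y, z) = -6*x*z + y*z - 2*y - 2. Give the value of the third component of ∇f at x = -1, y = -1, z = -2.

5

(∇f)_3 = ∂f/∂z = -6*x + y
At (-1, -1, -2): 5.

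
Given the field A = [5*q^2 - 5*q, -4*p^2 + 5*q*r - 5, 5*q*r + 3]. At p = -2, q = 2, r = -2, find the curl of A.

(-20, 0, 1)

(∇×A)₁ = ∂A₃/∂q − ∂A₂/∂r = -5*q + 5*r
(∇×A)₂ = ∂A₁/∂r − ∂A₃/∂p = 0
(∇×A)₃ = ∂A₂/∂p − ∂A₁/∂q = -8*p - 10*q + 5
∇×A = (-5*q + 5*r, 0, -8*p - 10*q + 5)
At (-2, 2, -2): (-20, 0, 1).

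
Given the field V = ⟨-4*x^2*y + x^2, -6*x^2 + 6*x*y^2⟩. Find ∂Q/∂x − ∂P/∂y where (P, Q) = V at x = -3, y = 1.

∂V₂/∂x = -12*x + 6*y^2
∂V₁/∂y = -4*x^2
Scalar curl = 4*x^2 - 12*x + 6*y^2
At (-3, 1): 78.

78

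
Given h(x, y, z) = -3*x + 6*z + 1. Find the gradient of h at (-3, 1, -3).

(-3, 0, 6)

∂h/∂x = -3
∂h/∂y = 0
∂h/∂z = 6
∇h = (-3, 0, 6)
At (-3, 1, -3): (-3, 0, 6).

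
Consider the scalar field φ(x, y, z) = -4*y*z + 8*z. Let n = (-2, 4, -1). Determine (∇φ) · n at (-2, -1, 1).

∂φ/∂x = 0
∂φ/∂y = -4*z
∂φ/∂z = -4*y + 8
∇φ at (-2, -1, 1) = (0, -4, 12)
∇φ · n = (0)(-2) + (-4)(4) + (12)(-1) = -28

-28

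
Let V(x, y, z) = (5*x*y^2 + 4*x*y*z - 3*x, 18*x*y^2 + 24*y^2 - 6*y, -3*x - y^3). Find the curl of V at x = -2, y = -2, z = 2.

(∇×V)₁ = ∂V₃/∂y − ∂V₂/∂z = -3*y^2
(∇×V)₂ = ∂V₁/∂z − ∂V₃/∂x = 4*x*y + 3
(∇×V)₃ = ∂V₂/∂x − ∂V₁/∂y = -10*x*y - 4*x*z + 18*y^2
∇×V = (-3*y^2, 4*x*y + 3, -10*x*y - 4*x*z + 18*y^2)
At (-2, -2, 2): (-12, 19, 48).

(-12, 19, 48)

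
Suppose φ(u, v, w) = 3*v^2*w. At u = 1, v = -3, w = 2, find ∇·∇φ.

∂²φ/∂u² = 0
∂²φ/∂v² = 6*w
∂²φ/∂w² = 0
∇²φ = 6*w
At (1, -3, 2): 12.

12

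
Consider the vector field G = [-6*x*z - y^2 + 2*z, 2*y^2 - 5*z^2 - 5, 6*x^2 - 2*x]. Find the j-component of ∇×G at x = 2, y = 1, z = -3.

-32

(∇×G)_2 = ∂G₁/∂z − ∂G₃/∂x
= -6*x + 2 − (12*x - 2)
= -18*x + 4
At (2, 1, -3): -32.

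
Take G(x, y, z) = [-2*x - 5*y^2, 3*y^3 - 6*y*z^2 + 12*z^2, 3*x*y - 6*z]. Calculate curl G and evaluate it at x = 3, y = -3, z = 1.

(-51, 9, -30)

(∇×G)₁ = ∂G₃/∂y − ∂G₂/∂z = 3*x + 12*y*z - 24*z
(∇×G)₂ = ∂G₁/∂z − ∂G₃/∂x = -3*y
(∇×G)₃ = ∂G₂/∂x − ∂G₁/∂y = 10*y
∇×G = (3*x + 12*y*z - 24*z, -3*y, 10*y)
At (3, -3, 1): (-51, 9, -30).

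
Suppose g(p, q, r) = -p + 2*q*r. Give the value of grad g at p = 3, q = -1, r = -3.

∂g/∂p = -1
∂g/∂q = 2*r
∂g/∂r = 2*q
∇g = (-1, 2*r, 2*q)
At (3, -1, -3): (-1, -6, -2).

(-1, -6, -2)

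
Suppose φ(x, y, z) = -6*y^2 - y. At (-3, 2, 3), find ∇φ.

∂φ/∂x = 0
∂φ/∂y = -12*y - 1
∂φ/∂z = 0
∇φ = (0, -12*y - 1, 0)
At (-3, 2, 3): (0, -25, 0).

(0, -25, 0)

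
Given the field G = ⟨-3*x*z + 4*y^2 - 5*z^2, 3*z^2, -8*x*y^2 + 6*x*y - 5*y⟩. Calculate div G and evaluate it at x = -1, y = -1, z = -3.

∂G₁/∂x = -3*z
∂G₂/∂y = 0
∂G₃/∂z = 0
∇·G = -3*z
At (-1, -1, -3): 9.

9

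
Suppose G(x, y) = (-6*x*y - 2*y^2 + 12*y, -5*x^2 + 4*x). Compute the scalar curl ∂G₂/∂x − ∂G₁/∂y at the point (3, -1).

∂G₂/∂x = -10*x + 4
∂G₁/∂y = -6*x - 4*y + 12
Scalar curl = -4*x + 4*y - 8
At (3, -1): -24.

-24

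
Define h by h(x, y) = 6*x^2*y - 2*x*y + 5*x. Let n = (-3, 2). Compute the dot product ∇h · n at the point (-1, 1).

∂h/∂x = 12*x*y - 2*y + 5
∂h/∂y = 6*x^2 - 2*x
∇h at (-1, 1) = (-9, 8)
∇h · n = (-9)(-3) + (8)(2) = 43

43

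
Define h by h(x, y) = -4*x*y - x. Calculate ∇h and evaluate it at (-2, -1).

(3, 8)

∂h/∂x = -4*y - 1
∂h/∂y = -4*x
∇h = (-4*y - 1, -4*x)
At (-2, -1): (3, 8).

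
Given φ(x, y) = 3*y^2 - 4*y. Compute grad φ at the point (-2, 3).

∂φ/∂x = 0
∂φ/∂y = 6*y - 4
∇φ = (0, 6*y - 4)
At (-2, 3): (0, 14).

(0, 14)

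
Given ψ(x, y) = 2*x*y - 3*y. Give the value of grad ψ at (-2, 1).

∂ψ/∂x = 2*y
∂ψ/∂y = 2*x - 3
∇ψ = (2*y, 2*x - 3)
At (-2, 1): (2, -7).

(2, -7)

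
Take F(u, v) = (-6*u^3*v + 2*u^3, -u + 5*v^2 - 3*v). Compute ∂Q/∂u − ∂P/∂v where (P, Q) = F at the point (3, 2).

161

∂F₂/∂u = -1
∂F₁/∂v = -6*u^3
Scalar curl = 6*u^3 - 1
At (3, 2): 161.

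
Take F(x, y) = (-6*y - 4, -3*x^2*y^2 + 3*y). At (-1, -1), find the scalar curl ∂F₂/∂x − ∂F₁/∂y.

∂F₂/∂x = -6*x*y^2
∂F₁/∂y = -6
Scalar curl = -6*x*y^2 + 6
At (-1, -1): 12.

12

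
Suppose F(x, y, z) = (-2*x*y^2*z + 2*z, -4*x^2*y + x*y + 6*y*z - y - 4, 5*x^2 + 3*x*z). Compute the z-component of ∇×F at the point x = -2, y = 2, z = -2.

(∇×F)_3 = ∂F₂/∂x − ∂F₁/∂y
= -8*x*y + y − (-4*x*y*z)
= 4*x*y*z - 8*x*y + y
At (-2, 2, -2): 66.

66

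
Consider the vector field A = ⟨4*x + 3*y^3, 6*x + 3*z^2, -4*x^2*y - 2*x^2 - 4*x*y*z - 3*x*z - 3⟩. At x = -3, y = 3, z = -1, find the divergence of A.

49

∂A₁/∂x = 4
∂A₂/∂y = 0
∂A₃/∂z = -4*x*y - 3*x
∇·A = -4*x*y - 3*x + 4
At (-3, 3, -1): 49.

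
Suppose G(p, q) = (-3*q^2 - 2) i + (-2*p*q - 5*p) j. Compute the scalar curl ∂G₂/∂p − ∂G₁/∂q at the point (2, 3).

7

∂G₂/∂p = -2*q - 5
∂G₁/∂q = -6*q
Scalar curl = 4*q - 5
At (2, 3): 7.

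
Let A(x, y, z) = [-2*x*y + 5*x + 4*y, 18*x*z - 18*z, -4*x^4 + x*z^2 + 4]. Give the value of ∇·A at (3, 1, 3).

∂A₁/∂x = -2*y + 5
∂A₂/∂y = 0
∂A₃/∂z = 2*x*z
∇·A = 2*x*z - 2*y + 5
At (3, 1, 3): 21.

21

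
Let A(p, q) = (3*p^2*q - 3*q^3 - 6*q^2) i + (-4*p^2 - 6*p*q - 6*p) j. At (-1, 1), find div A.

∂A₁/∂p = 6*p*q
∂A₂/∂q = -6*p
∇·A = 6*p*q - 6*p
At (-1, 1): 0.

0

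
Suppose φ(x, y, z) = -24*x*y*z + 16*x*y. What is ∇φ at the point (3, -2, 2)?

(64, -96, 144)

∂φ/∂x = -24*y*z + 16*y
∂φ/∂y = -24*x*z + 16*x
∂φ/∂z = -24*x*y
∇φ = (-24*y*z + 16*y, -24*x*z + 16*x, -24*x*y)
At (3, -2, 2): (64, -96, 144).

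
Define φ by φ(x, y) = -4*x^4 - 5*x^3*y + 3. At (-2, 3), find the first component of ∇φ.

-52

(∇φ)_1 = ∂φ/∂x = -16*x^3 - 15*x^2*y
At (-2, 3): -52.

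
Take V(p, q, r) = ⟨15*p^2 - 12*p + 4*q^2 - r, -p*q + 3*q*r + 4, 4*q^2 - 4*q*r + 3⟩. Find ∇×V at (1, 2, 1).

(∇×V)₁ = ∂V₃/∂q − ∂V₂/∂r = 5*q - 4*r
(∇×V)₂ = ∂V₁/∂r − ∂V₃/∂p = -1
(∇×V)₃ = ∂V₂/∂p − ∂V₁/∂q = -9*q
∇×V = (5*q - 4*r, -1, -9*q)
At (1, 2, 1): (6, -1, -18).

(6, -1, -18)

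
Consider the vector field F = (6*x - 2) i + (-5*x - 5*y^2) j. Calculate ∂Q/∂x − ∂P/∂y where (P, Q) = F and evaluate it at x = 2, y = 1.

-5

∂F₂/∂x = -5
∂F₁/∂y = 0
Scalar curl = -5
At (2, 1): -5.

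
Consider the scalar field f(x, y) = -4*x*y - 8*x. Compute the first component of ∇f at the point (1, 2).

(∇f)_1 = ∂f/∂x = -4*y - 8
At (1, 2): -16.

-16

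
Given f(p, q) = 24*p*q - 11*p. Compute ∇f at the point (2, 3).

(61, 48)

∂f/∂p = 24*q - 11
∂f/∂q = 24*p
∇f = (24*q - 11, 24*p)
At (2, 3): (61, 48).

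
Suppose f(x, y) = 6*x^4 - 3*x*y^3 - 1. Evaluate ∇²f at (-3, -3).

486

∂²f/∂x² = 72*x^2
∂²f/∂y² = -18*x*y
∇²f = 72*x^2 - 18*x*y
At (-3, -3): 486.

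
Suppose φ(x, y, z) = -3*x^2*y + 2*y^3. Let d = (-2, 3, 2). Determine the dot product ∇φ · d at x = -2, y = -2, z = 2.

∂φ/∂x = -6*x*y
∂φ/∂y = -3*x^2 + 6*y^2
∂φ/∂z = 0
∇φ at (-2, -2, 2) = (-24, 12, 0)
∇φ · d = (-24)(-2) + (12)(3) + (0)(2) = 84

84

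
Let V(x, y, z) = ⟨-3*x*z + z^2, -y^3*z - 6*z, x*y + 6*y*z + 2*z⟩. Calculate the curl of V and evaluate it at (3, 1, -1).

(4, -12, 0)

(∇×V)₁ = ∂V₃/∂y − ∂V₂/∂z = x + y^3 + 6*z + 6
(∇×V)₂ = ∂V₁/∂z − ∂V₃/∂x = -3*x - y + 2*z
(∇×V)₃ = ∂V₂/∂x − ∂V₁/∂y = 0
∇×V = (x + y^3 + 6*z + 6, -3*x - y + 2*z, 0)
At (3, 1, -1): (4, -12, 0).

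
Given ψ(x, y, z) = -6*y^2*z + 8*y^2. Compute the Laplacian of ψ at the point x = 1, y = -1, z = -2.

40

∂²ψ/∂x² = 0
∂²ψ/∂y² = 4*(-3*z + 4)
∂²ψ/∂z² = 0
∇²ψ = -12*z + 16
At (1, -1, -2): 40.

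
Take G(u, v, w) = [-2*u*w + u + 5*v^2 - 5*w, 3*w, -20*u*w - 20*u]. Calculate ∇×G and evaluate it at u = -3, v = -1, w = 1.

(-3, 41, 10)

(∇×G)₁ = ∂G₃/∂v − ∂G₂/∂w = -3
(∇×G)₂ = ∂G₁/∂w − ∂G₃/∂u = -2*u + 20*w + 15
(∇×G)₃ = ∂G₂/∂u − ∂G₁/∂v = -10*v
∇×G = (-3, -2*u + 20*w + 15, -10*v)
At (-3, -1, 1): (-3, 41, 10).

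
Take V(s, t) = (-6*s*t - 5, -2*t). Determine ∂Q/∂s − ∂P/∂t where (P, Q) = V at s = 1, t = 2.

6

∂V₂/∂s = 0
∂V₁/∂t = -6*s
Scalar curl = 6*s
At (1, 2): 6.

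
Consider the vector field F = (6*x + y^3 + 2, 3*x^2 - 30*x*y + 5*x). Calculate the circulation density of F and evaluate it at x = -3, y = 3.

-130

∂F₂/∂x = 6*x - 30*y + 5
∂F₁/∂y = 3*y^2
Scalar curl = 6*x - 3*y^2 - 30*y + 5
At (-3, 3): -130.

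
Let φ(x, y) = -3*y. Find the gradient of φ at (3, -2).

∂φ/∂x = 0
∂φ/∂y = -3
∇φ = (0, -3)
At (3, -2): (0, -3).

(0, -3)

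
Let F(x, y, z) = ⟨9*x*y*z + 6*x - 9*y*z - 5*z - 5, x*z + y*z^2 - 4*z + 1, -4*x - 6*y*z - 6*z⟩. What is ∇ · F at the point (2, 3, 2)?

40

∂F₁/∂x = 9*y*z + 6
∂F₂/∂y = z^2
∂F₃/∂z = -6*y - 6
∇·F = 9*y*z - 6*y + z^2
At (2, 3, 2): 40.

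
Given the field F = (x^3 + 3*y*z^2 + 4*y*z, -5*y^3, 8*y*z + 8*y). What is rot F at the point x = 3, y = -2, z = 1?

(∇×F)₁ = ∂F₃/∂y − ∂F₂/∂z = 8*z + 8
(∇×F)₂ = ∂F₁/∂z − ∂F₃/∂x = 6*y*z + 4*y
(∇×F)₃ = ∂F₂/∂x − ∂F₁/∂y = -3*z^2 - 4*z
∇×F = (8*z + 8, 6*y*z + 4*y, -3*z^2 - 4*z)
At (3, -2, 1): (16, -20, -7).

(16, -20, -7)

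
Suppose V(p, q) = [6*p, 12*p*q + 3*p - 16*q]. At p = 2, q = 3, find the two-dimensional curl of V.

∂V₂/∂p = 12*q + 3
∂V₁/∂q = 0
Scalar curl = 12*q + 3
At (2, 3): 39.

39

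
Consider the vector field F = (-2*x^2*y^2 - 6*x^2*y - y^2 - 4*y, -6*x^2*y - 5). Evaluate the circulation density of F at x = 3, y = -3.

∂F₂/∂x = -12*x*y
∂F₁/∂y = -4*x^2*y - 6*x^2 - 2*y - 4
Scalar curl = 4*x^2*y + 6*x^2 - 12*x*y + 2*y + 4
At (3, -3): 52.

52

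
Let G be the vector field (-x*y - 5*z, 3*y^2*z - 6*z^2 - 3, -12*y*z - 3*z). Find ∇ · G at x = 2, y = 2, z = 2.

∂G₁/∂x = -y
∂G₂/∂y = 6*y*z
∂G₃/∂z = -12*y - 3
∇·G = 6*y*z - 13*y - 3
At (2, 2, 2): -5.

-5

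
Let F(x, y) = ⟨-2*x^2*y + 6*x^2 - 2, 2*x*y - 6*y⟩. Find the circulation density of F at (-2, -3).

2

∂F₂/∂x = 2*y
∂F₁/∂y = -2*x^2
Scalar curl = 2*x^2 + 2*y
At (-2, -3): 2.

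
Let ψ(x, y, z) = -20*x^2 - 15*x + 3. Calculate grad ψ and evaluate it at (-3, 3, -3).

(105, 0, 0)

∂ψ/∂x = -40*x - 15
∂ψ/∂y = 0
∂ψ/∂z = 0
∇ψ = (-40*x - 15, 0, 0)
At (-3, 3, -3): (105, 0, 0).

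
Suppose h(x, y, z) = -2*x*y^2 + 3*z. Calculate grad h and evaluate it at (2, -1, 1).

(-2, 8, 3)

∂h/∂x = -2*y^2
∂h/∂y = -4*x*y
∂h/∂z = 3
∇h = (-2*y^2, -4*x*y, 3)
At (2, -1, 1): (-2, 8, 3).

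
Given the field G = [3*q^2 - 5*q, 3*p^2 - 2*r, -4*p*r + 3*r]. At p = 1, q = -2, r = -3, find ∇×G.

(∇×G)₁ = ∂G₃/∂q − ∂G₂/∂r = 2
(∇×G)₂ = ∂G₁/∂r − ∂G₃/∂p = 4*r
(∇×G)₃ = ∂G₂/∂p − ∂G₁/∂q = 6*p - 6*q + 5
∇×G = (2, 4*r, 6*p - 6*q + 5)
At (1, -2, -3): (2, -12, 23).

(2, -12, 23)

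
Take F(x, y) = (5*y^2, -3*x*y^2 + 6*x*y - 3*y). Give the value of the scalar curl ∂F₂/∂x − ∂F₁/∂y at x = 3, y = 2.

-20

∂F₂/∂x = -3*y^2 + 6*y
∂F₁/∂y = 10*y
Scalar curl = -3*y^2 - 4*y
At (3, 2): -20.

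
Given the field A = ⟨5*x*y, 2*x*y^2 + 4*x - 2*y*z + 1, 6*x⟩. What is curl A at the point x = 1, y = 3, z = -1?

(∇×A)₁ = ∂A₃/∂y − ∂A₂/∂z = 2*y
(∇×A)₂ = ∂A₁/∂z − ∂A₃/∂x = -6
(∇×A)₃ = ∂A₂/∂x − ∂A₁/∂y = -5*x + 2*y^2 + 4
∇×A = (2*y, -6, -5*x + 2*y^2 + 4)
At (1, 3, -1): (6, -6, 17).

(6, -6, 17)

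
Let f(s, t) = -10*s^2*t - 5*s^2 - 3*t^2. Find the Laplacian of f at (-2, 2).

-56

∂²f/∂s² = -10*(2*t + 1)
∂²f/∂t² = -6
∇²f = -20*t - 16
At (-2, 2): -56.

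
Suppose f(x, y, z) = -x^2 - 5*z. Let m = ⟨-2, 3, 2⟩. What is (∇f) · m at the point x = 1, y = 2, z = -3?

-6

∂f/∂x = -2*x
∂f/∂y = 0
∂f/∂z = -5
∇f at (1, 2, -3) = (-2, 0, -5)
∇f · m = (-2)(-2) + (0)(3) + (-5)(2) = -6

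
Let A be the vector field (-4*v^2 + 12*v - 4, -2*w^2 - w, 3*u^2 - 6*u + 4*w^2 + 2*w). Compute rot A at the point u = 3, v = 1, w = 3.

(∇×A)₁ = ∂A₃/∂v − ∂A₂/∂w = 4*w + 1
(∇×A)₂ = ∂A₁/∂w − ∂A₃/∂u = -6*u + 6
(∇×A)₃ = ∂A₂/∂u − ∂A₁/∂v = 8*v - 12
∇×A = (4*w + 1, -6*u + 6, 8*v - 12)
At (3, 1, 3): (13, -12, -4).

(13, -12, -4)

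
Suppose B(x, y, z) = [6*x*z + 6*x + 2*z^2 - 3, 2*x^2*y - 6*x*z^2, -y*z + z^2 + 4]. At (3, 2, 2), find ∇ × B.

(∇×B)₁ = ∂B₃/∂y − ∂B₂/∂z = 12*x*z - z
(∇×B)₂ = ∂B₁/∂z − ∂B₃/∂x = 6*x + 4*z
(∇×B)₃ = ∂B₂/∂x − ∂B₁/∂y = 4*x*y - 6*z^2
∇×B = (12*x*z - z, 6*x + 4*z, 4*x*y - 6*z^2)
At (3, 2, 2): (70, 26, 0).

(70, 26, 0)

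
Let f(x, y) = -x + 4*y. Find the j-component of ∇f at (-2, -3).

4

(∇f)_2 = ∂f/∂y = 4
At (-2, -3): 4.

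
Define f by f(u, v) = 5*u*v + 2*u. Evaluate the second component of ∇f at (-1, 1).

-5

(∇f)_2 = ∂f/∂v = 5*u
At (-1, 1): -5.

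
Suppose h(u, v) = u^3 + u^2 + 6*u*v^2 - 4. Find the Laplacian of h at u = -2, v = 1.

-34

∂²h/∂u² = 2*(3*u + 1)
∂²h/∂v² = 12*u
∇²h = 18*u + 2
At (-2, 1): -34.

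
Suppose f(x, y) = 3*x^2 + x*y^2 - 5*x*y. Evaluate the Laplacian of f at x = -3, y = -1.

0

∂²f/∂x² = 6
∂²f/∂y² = 2*x
∇²f = 2*x + 6
At (-3, -1): 0.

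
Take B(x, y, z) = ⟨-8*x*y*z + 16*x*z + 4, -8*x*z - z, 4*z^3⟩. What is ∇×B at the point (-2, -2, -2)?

(-15, -64, 48)

(∇×B)₁ = ∂B₃/∂y − ∂B₂/∂z = 8*x + 1
(∇×B)₂ = ∂B₁/∂z − ∂B₃/∂x = -8*x*y + 16*x
(∇×B)₃ = ∂B₂/∂x − ∂B₁/∂y = 8*x*z - 8*z
∇×B = (8*x + 1, -8*x*y + 16*x, 8*x*z - 8*z)
At (-2, -2, -2): (-15, -64, 48).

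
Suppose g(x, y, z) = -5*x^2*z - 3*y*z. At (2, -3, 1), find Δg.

∂²g/∂x² = -10*z
∂²g/∂y² = 0
∂²g/∂z² = 0
∇²g = -10*z
At (2, -3, 1): -10.

-10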